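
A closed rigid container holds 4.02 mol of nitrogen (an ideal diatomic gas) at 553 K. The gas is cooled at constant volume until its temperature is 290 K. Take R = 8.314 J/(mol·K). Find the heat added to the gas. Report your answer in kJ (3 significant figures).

Constant volume ⇒ W = 0, so Q = ΔU = nCᵥΔT with Cᵥ = 5R/2 = 20.79 J/(mol·K).
ΔU = (4.02)(20.79)(290 − 553) = -21975 J.

Q ≈ -22.0 kJ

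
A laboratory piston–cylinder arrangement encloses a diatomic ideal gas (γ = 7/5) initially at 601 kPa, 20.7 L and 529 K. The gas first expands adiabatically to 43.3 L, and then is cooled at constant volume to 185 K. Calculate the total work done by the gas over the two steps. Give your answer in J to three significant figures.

Step 1 (adiabatic): W = (P₁V₁ − P₂V₂)/(γ−1) = (12441 − 9261)/0.4 = 7950 J.
Step 2 (isochoric): W = 0 (constant volume).
W_total = 7950 + 0 = 7950 J.

W_total ≈ 7950 J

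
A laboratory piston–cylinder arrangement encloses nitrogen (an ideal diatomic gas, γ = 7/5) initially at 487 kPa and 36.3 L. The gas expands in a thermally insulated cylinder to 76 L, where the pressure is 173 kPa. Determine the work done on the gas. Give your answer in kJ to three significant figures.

Adiabatic: W = (P₁V₁ − P₂V₂)/(γ − 1) with γ = 7/5.
P₁V₁ = 17678 J, P₂V₂ = 13148 J.
W = (17678 − 13148) / 0.4 = 11325 J.
Work on gas = −W_by = -11325 J.

W ≈ -11.3 kJ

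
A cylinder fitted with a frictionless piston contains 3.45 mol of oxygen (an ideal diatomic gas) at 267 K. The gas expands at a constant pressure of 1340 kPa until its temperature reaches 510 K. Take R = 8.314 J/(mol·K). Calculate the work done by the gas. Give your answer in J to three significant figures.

Isobaric: W = P ΔV = nR ΔT.
W = (3.45)(8.314)(510 − 267) = 6970 J.

W ≈ 6970 J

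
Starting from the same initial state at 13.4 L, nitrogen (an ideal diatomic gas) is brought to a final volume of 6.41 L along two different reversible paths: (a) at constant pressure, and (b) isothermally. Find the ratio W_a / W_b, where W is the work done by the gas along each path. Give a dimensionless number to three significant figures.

W_a / W_b ≈ 0.707

Path (a) isobaric: W = P₁(V₂ − V₁) → W_a/(P₁V₁) = -0.5216.
Path (b) isothermal: W = P₁V₁ ln(V₂/V₁) → W_b/(P₁V₁) = -0.7374.
W_a / W_b = -0.5216 / -0.7374 = 0.7074.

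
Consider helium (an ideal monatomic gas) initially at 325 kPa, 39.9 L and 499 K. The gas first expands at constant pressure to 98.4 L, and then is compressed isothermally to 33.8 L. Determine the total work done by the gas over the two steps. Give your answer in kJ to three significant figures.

W_total ≈ -15.2 kJ

Step 1 (isobaric): W = PΔV = (325 kPa)(98.4 − 39.9 L) = 19013 J.
After step 1: P = 325 kPa, V = 98.4 L, T = 1231 K.
Step 2 (isothermal): W = P₁V₁ ln(V₂/V₁) = (31980) ln(33.8/98.4) = -34173 J.
W_total = 19013 − 34173 = -15161 J.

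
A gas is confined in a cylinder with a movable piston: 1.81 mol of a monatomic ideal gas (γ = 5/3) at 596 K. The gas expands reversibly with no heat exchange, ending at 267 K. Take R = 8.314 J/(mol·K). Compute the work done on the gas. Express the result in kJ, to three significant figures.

W ≈ -7.43 kJ

Adiabatic ⇒ Q = 0, so W_by = −ΔU = nCᵥ(T₁ − T₂).
Cᵥ = 3R/2 = 12.47 J/(mol·K).
W = (1.81)(12.47)(596 − 267) = 7426 J.
Work on gas = −W_by = -7426 J.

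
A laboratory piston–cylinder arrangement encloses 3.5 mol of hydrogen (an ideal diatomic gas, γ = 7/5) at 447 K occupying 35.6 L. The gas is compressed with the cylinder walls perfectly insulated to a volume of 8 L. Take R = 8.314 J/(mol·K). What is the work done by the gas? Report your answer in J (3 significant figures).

W ≈ -26600 J

Adiabatic: TV^(γ−1) = const with γ = 7/5.
T₂ = T₁ (V₁/V₂)^(γ−1) = 447 × (35.6/8)^0.4 = 447 × 1.817 = 812.2 K.
W_by = nCᵥ(T₁ − T₂) = (3.5)(20.79)(447 − 812.2) = -26566 J.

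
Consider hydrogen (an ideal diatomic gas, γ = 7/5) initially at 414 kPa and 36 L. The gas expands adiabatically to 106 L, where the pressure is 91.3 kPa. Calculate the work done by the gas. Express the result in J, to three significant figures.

W ≈ 13100 J

Adiabatic: W = (P₁V₁ − P₂V₂)/(γ − 1) with γ = 7/5.
P₁V₁ = 14904 J, P₂V₂ = 9678 J.
W = (14904 − 9678) / 0.4 = 13066 J.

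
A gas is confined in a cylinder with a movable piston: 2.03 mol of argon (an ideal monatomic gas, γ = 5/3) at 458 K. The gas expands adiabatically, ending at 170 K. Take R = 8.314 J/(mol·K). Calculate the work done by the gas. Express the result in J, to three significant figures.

Adiabatic ⇒ Q = 0, so W_by = −ΔU = nCᵥ(T₁ − T₂).
Cᵥ = 3R/2 = 12.47 J/(mol·K).
W = (2.03)(12.47)(458 − 170) = 7291 J.

W ≈ 7290 J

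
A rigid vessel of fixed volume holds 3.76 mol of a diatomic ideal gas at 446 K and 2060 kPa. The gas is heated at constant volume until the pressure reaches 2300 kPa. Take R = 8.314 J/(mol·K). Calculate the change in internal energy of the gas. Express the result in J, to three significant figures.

ΔU ≈ 4060 J

Constant volume ⇒ W = 0, so Q = ΔU = nCᵥΔT with Cᵥ = 5R/2 = 20.79 J/(mol·K).
At constant V, T₂/T₁ = P₂/P₁ ⇒ ΔT = T₁(P₂/P₁ − 1) = 446·(2300/2060 − 1) = 51.96 K.
ΔU = (3.76)(20.79)(51.96) = 4061 J.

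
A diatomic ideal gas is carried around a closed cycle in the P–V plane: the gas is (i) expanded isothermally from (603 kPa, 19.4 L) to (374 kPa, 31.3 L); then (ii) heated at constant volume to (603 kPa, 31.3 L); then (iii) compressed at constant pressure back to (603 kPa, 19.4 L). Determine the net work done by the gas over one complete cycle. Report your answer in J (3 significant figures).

W_net ≈ -1580 J

Leg (i): W = PᵢVᵢ ln(V_f/Vᵢ) = (11698) ln(31.3/19.4) = 5596 J.
Leg (ii): W = 0.
Leg (iii): W = PΔV = (603)(19.4 − 31.3) = -7176 J.
W_net = 5596 − 7176 = -1580 J.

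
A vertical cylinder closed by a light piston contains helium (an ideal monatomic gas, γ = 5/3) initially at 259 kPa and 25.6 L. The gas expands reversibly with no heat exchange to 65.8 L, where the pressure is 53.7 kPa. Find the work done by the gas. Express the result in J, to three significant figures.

W ≈ 4650 J

Adiabatic: W = (P₁V₁ − P₂V₂)/(γ − 1) with γ = 5/3.
P₁V₁ = 6630 J, P₂V₂ = 3533 J.
W = (6630 − 3533) / 0.6667 = 4645 J.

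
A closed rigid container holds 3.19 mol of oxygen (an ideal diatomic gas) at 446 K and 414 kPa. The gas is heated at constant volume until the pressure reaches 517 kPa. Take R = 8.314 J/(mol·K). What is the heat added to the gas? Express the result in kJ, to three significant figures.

Constant volume ⇒ W = 0, so Q = ΔU = nCᵥΔT with Cᵥ = 5R/2 = 20.79 J/(mol·K).
At constant V, T₂/T₁ = P₂/P₁ ⇒ ΔT = T₁(P₂/P₁ − 1) = 446·(517/414 − 1) = 111 K.
ΔU = (3.19)(20.79)(111) = 7357 J.

Q ≈ 7.36 kJ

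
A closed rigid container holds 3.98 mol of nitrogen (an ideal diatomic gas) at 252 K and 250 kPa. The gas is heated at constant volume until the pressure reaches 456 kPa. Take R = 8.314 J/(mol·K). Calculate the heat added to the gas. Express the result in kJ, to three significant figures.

Constant volume ⇒ W = 0, so Q = ΔU = nCᵥΔT with Cᵥ = 5R/2 = 20.79 J/(mol·K).
At constant V, T₂/T₁ = P₂/P₁ ⇒ ΔT = T₁(P₂/P₁ − 1) = 252·(456/250 − 1) = 207.6 K.
ΔU = (3.98)(20.79)(207.6) = 17178 J.

Q ≈ 17.2 kJ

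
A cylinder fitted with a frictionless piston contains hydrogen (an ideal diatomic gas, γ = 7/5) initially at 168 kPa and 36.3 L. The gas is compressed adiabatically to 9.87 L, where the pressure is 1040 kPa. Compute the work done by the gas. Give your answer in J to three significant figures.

Adiabatic: W = (P₁V₁ − P₂V₂)/(γ − 1) with γ = 7/5.
P₁V₁ = 6098 J, P₂V₂ = 10265 J.
W = (6098 − 10265) / 0.4 = -10416 J.

W ≈ -10400 J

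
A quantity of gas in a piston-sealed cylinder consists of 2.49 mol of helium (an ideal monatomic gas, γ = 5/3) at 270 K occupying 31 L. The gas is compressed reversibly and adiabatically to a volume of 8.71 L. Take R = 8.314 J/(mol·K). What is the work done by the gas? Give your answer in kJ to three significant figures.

Adiabatic: TV^(γ−1) = const with γ = 5/3.
T₂ = T₁ (V₁/V₂)^(γ−1) = 270 × (31/8.71)^0.667 = 270 × 2.331 = 629.4 K.
W_by = nCᵥ(T₁ − T₂) = (2.49)(12.47)(270 − 629.4) = -11160 J.

W ≈ -11.2 kJ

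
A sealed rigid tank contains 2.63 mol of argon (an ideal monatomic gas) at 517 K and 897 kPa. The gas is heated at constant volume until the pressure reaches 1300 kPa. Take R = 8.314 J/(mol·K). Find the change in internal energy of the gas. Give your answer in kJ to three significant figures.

Constant volume ⇒ W = 0, so Q = ΔU = nCᵥΔT with Cᵥ = 3R/2 = 12.47 J/(mol·K).
At constant V, T₂/T₁ = P₂/P₁ ⇒ ΔT = T₁(P₂/P₁ − 1) = 517·(1300/897 − 1) = 232.3 K.
ΔU = (2.63)(12.47)(232.3) = 7618 J.

ΔU ≈ 7.62 kJ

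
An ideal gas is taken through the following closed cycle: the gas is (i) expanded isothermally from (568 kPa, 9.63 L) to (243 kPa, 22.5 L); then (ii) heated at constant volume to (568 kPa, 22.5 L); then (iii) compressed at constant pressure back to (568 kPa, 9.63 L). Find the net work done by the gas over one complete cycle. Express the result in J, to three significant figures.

Leg (i): W = PᵢVᵢ ln(V_f/Vᵢ) = (5470) ln(22.5/9.63) = 4642 J.
Leg (ii): W = 0.
Leg (iii): W = PΔV = (568)(9.63 − 22.5) = -7310 J.
W_net = 4642 − 7310 = -2668 J.

W_net ≈ -2670 J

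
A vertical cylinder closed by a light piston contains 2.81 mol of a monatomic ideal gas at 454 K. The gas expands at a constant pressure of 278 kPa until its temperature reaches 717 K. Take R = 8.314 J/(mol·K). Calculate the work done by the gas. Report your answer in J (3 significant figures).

W ≈ 6140 J

Isobaric: W = P ΔV = nR ΔT.
W = (2.81)(8.314)(717 − 454) = 6144 J.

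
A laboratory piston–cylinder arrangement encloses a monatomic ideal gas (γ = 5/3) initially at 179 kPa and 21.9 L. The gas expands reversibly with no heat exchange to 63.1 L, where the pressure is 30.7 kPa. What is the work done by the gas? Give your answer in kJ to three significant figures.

Adiabatic: W = (P₁V₁ − P₂V₂)/(γ − 1) with γ = 5/3.
P₁V₁ = 3920 J, P₂V₂ = 1937 J.
W = (3920 − 1937) / 0.6667 = 2974 J.

W ≈ 2.97 kJ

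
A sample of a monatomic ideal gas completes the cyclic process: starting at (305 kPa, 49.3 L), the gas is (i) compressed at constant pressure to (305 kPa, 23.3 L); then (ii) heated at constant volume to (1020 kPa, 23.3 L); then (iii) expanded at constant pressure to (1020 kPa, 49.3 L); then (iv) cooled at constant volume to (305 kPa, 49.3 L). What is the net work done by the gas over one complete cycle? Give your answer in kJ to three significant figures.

Constant-volume legs do no work.
W(i) = (305)(23.3 − 49.3) = -7930 J; W(iii) = (1020)(49.3 − 23.3) = 26520 J.
W_net = -7930 + 26520 = 18590 J (the clockwise enclosed area).

W_net ≈ 18.6 kJ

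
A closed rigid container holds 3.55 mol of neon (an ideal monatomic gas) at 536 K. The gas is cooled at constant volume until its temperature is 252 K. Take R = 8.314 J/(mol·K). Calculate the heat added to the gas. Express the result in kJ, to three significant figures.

Q ≈ -12.6 kJ

Constant volume ⇒ W = 0, so Q = ΔU = nCᵥΔT with Cᵥ = 3R/2 = 12.47 J/(mol·K).
ΔU = (3.55)(12.47)(252 − 536) = -12573 J.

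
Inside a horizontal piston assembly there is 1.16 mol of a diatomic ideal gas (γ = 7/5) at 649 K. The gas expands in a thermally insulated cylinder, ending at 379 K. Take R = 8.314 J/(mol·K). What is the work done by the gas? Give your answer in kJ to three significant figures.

Adiabatic ⇒ Q = 0, so W_by = −ΔU = nCᵥ(T₁ − T₂).
Cᵥ = 5R/2 = 20.79 J/(mol·K).
W = (1.16)(20.79)(649 − 379) = 6510 J.

W ≈ 6.51 kJ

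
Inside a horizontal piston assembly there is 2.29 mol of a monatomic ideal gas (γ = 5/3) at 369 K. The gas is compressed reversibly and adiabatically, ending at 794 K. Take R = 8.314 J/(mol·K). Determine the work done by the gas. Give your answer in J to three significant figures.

W ≈ -12100 J

Adiabatic ⇒ Q = 0, so W_by = −ΔU = nCᵥ(T₁ − T₂).
Cᵥ = 3R/2 = 12.47 J/(mol·K).
W = (2.29)(12.47)(369 − 794) = -12137 J.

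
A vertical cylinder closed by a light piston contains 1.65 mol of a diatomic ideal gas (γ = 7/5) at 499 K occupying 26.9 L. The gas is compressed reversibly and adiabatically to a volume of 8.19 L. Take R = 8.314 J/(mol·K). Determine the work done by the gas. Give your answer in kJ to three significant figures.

W ≈ -10.4 kJ

Adiabatic: TV^(γ−1) = const with γ = 7/5.
T₂ = T₁ (V₁/V₂)^(γ−1) = 499 × (26.9/8.19)^0.4 = 499 × 1.609 = 802.9 K.
W_by = nCᵥ(T₁ − T₂) = (1.65)(20.79)(499 − 802.9) = -10424 J.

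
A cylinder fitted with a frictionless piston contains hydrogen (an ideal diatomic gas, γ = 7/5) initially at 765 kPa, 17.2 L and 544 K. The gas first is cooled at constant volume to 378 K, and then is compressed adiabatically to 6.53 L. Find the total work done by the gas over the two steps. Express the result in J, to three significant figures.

W_total ≈ -10800 J

Step 1 (isochoric): W = 0 (constant volume).
After step 1: P = 531.6 kPa (V unchanged).
Step 2 (adiabatic): W = (P₁V₁ − P₂V₂)/(γ−1) = (9143 − 13469)/0.4 = -10815 J.
W_total = 0 − 10815 = -10815 J.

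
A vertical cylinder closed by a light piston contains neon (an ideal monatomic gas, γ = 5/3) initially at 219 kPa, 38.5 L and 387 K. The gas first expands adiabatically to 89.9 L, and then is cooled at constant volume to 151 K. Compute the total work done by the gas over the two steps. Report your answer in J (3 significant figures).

W_total ≈ 5460 J

Step 1 (adiabatic): W = (P₁V₁ − P₂V₂)/(γ−1) = (8432 − 4790)/0.667 = 5462 J.
Step 2 (isochoric): W = 0 (constant volume).
W_total = 5462 + 0 = 5462 J.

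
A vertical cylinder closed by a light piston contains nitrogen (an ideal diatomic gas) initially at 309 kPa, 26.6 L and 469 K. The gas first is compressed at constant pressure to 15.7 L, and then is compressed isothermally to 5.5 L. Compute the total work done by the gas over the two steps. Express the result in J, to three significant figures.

Step 1 (isobaric): W = PΔV = (309 kPa)(15.7 − 26.6 L) = -3368 J.
After step 1: P = 309 kPa, V = 15.7 L, T = 276.8 K.
Step 2 (isothermal): W = P₁V₁ ln(V₂/V₁) = (4851) ln(5.5/15.7) = -5089 J.
W_total = -3368 − 5089 = -8457 J.

W_total ≈ -8460 J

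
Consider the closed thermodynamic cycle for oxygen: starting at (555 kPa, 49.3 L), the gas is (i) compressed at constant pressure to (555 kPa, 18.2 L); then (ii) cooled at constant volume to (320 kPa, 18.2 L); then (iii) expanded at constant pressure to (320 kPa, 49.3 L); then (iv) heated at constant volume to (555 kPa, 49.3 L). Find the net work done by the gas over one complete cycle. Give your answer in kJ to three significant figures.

W_net ≈ -7.31 kJ

Constant-volume legs do no work.
W(i) = (555)(18.2 − 49.3) = -17260 J; W(iii) = (320)(49.3 − 18.2) = 9952 J.
W_net = -17260 + 9952 = -7308 J (the counter-clockwise enclosed area).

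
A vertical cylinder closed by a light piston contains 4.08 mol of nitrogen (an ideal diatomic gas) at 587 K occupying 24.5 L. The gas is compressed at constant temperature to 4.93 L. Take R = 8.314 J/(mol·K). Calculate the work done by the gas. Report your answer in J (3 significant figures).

Isothermal: W = nRT ln(V₂/V₁).
W = (4.08)(8.314)(587) × ln(4.93/24.5)
  = 19912 × -1.603
W_by_gas = -31925 J.

W ≈ -31900 J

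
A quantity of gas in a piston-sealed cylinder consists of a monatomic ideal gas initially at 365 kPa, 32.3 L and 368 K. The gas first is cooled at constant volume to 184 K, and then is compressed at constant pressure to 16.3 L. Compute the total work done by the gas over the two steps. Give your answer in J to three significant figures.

Step 1 (isochoric): W = 0 (constant volume).
After step 1: P = 182.5 kPa (V unchanged).
Step 2 (isobaric): W = PΔV = (182.5 kPa)(16.3 − 32.3 L) = -2920 J.
W_total = 0 − 2920 = -2920 J.

W_total ≈ -2920 J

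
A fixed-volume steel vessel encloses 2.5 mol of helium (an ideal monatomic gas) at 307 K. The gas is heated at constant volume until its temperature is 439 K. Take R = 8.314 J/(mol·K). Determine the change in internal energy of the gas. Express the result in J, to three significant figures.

ΔU ≈ 4120 J

Constant volume ⇒ W = 0, so Q = ΔU = nCᵥΔT with Cᵥ = 3R/2 = 12.47 J/(mol·K).
ΔU = (2.5)(12.47)(439 − 307) = 4115 J.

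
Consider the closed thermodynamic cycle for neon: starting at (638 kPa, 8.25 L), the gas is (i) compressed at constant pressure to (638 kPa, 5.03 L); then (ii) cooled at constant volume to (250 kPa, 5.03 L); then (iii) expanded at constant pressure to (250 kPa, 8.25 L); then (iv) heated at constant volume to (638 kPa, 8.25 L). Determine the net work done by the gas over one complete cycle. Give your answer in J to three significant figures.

W_net ≈ -1250 J

Constant-volume legs do no work.
W(i) = (638)(5.03 − 8.25) = -2054 J; W(iii) = (250)(8.25 − 5.03) = 805 J.
W_net = -2054 + 805 = -1249 J (the counter-clockwise enclosed area).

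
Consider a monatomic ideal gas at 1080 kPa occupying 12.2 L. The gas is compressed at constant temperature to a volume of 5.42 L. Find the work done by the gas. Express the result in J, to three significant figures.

Isothermal: W = nRT ln(V₂/V₁) = P₁V₁ ln(V₂/V₁).
P₁V₁ = (1080 kPa)(12.2 L) = 13176 J.
W = 13176 × ln(5.42/12.2) = 13176 × -0.8113
W_by_gas = -10690 J.

W ≈ -10700 J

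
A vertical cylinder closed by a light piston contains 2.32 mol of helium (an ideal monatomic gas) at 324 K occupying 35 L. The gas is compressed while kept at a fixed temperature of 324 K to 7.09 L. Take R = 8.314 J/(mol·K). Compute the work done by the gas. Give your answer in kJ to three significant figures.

Isothermal: W = nRT ln(V₂/V₁).
W = (2.32)(8.314)(324) × ln(7.09/35)
  = 6249 × -1.597
W_by_gas = -9978 J.

W ≈ -9.98 kJ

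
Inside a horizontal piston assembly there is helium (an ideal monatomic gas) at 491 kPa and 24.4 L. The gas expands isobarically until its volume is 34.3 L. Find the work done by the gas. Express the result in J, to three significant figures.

Isobaric: W = P ΔV.
W = (491 kPa)(34.3 − 24.4 L) = (491)(9.9) = 4861 J.

W ≈ 4860 J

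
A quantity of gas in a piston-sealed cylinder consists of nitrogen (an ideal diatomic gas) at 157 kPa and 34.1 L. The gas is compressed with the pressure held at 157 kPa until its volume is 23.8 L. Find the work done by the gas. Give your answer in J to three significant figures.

Isobaric: W = P ΔV.
W = (157 kPa)(23.8 − 34.1 L) = (157)(-10.3) = -1617 J.

W ≈ -1620 J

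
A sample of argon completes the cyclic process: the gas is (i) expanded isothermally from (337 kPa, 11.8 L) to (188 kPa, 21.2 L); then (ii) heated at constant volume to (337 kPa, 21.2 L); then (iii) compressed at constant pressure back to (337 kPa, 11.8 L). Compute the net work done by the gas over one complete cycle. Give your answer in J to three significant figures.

Leg (i): W = PᵢVᵢ ln(V_f/Vᵢ) = (3977) ln(21.2/11.8) = 2330 J.
Leg (ii): W = 0.
Leg (iii): W = PΔV = (337)(11.8 − 21.2) = -3168 J.
W_net = 2330 − 3168 = -837.9 J.

W_net ≈ -838 J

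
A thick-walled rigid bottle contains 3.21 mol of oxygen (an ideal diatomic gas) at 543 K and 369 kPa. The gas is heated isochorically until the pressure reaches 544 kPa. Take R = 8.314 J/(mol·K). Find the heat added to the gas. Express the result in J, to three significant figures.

Q ≈ 17200 J

Constant volume ⇒ W = 0, so Q = ΔU = nCᵥΔT with Cᵥ = 5R/2 = 20.79 J/(mol·K).
At constant V, T₂/T₁ = P₂/P₁ ⇒ ΔT = T₁(P₂/P₁ − 1) = 543·(544/369 − 1) = 257.5 K.
ΔU = (3.21)(20.79)(257.5) = 17182 J.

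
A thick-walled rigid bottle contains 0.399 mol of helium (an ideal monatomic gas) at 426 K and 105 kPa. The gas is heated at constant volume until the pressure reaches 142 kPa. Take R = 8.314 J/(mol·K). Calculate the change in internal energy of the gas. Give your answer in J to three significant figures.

Constant volume ⇒ W = 0, so Q = ΔU = nCᵥΔT with Cᵥ = 3R/2 = 12.47 J/(mol·K).
At constant V, T₂/T₁ = P₂/P₁ ⇒ ΔT = T₁(P₂/P₁ − 1) = 426·(142/105 − 1) = 150.1 K.
ΔU = (0.399)(12.47)(150.1) = 747 J.

ΔU ≈ 747 J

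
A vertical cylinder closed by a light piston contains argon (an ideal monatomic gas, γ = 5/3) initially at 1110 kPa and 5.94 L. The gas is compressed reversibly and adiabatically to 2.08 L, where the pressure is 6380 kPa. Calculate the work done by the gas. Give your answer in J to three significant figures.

Adiabatic: W = (P₁V₁ − P₂V₂)/(γ − 1) with γ = 5/3.
P₁V₁ = 6593 J, P₂V₂ = 13270 J.
W = (6593 − 13270) / 0.6667 = -10015 J.

W ≈ -10000 J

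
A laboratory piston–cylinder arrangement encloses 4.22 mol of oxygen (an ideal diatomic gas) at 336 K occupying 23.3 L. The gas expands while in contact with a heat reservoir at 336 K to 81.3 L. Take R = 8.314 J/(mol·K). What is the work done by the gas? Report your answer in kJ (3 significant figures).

W ≈ 14.7 kJ

Isothermal: W = nRT ln(V₂/V₁).
W = (4.22)(8.314)(336) × ln(81.3/23.3)
  = 11789 × 1.25
W_by_gas = 14732 J.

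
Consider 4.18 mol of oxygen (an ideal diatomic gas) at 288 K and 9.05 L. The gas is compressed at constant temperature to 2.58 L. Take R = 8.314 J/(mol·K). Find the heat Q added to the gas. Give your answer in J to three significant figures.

Isothermal ⇒ ΔU = 0, so Q = W = nRT ln(V₂/V₁).
Q = (4.18)(8.314)(288) ln(2.58/9.05) = 10009 × -1.255 = -12561 J.

Q ≈ -12600 J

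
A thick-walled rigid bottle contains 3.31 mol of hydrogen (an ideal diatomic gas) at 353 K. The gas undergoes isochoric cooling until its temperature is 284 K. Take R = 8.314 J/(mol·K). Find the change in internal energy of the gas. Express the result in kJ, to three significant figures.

Constant volume ⇒ W = 0, so Q = ΔU = nCᵥΔT with Cᵥ = 5R/2 = 20.79 J/(mol·K).
ΔU = (3.31)(20.79)(284 − 353) = -4747 J.

ΔU ≈ -4.75 kJ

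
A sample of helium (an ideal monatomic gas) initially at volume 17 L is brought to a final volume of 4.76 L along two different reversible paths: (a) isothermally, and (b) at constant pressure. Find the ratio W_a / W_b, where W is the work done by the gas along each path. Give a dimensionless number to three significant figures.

Path (a) isothermal: W = P₁V₁ ln(V₂/V₁) → W_a/(P₁V₁) = -1.273.
Path (b) isobaric: W = P₁(V₂ − V₁) → W_b/(P₁V₁) = -0.72.
W_a / W_b = -1.273 / -0.72 = 1.768.

W_a / W_b ≈ 1.77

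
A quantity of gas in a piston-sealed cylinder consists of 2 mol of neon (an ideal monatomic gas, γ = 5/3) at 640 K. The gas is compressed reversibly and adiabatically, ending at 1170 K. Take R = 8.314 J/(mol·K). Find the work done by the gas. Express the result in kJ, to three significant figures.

W ≈ -13.2 kJ

Adiabatic ⇒ Q = 0, so W_by = −ΔU = nCᵥ(T₁ − T₂).
Cᵥ = 3R/2 = 12.47 J/(mol·K).
W = (2)(12.47)(640 − 1170) = -13219 J.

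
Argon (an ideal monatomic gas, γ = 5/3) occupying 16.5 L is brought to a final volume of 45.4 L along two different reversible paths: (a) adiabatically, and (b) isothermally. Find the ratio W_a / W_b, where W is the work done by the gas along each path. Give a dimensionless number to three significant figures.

Path (a) adiabatic: W = P₁V₁(1 − (V₁/V₂)^(γ−1))/(γ−1) → W_a/(P₁V₁) = 0.7361.
Path (b) isothermal: W = P₁V₁ ln(V₂/V₁) → W_b/(P₁V₁) = 1.012.
W_a / W_b = 0.7361 / 1.012 = 0.7273.

W_a / W_b ≈ 0.727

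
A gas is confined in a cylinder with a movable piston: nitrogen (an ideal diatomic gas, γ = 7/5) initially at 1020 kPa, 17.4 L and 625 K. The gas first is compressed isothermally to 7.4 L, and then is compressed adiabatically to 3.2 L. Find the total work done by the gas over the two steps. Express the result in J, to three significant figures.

W_total ≈ -32900 J

Step 1 (isothermal): W = P₁V₁ ln(V₂/V₁) = (17748) ln(7.4/17.4) = -15174 J.
After step 1: P = 2398 kPa, V = 7.4 L, T = 625 K.
Step 2 (adiabatic): W = (P₁V₁ − P₂V₂)/(γ−1) = (17748 − 24819)/0.4 = -17677 J.
W_total = -15174 − 17677 = -32852 J.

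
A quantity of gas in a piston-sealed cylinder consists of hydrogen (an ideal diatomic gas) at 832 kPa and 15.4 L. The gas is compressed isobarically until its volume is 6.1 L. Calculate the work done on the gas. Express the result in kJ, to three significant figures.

Isobaric: W = P ΔV.
W = (832 kPa)(6.1 − 15.4 L) = (832)(-9.3) = -7738 J.
Work on gas = −W_by = 7738 J.

W ≈ 7.74 kJ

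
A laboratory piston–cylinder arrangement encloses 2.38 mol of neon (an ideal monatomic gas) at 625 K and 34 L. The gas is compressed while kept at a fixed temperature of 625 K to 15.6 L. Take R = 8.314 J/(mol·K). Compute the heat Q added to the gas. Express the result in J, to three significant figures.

Isothermal ⇒ ΔU = 0, so Q = W = nRT ln(V₂/V₁).
Q = (2.38)(8.314)(625) ln(15.6/34) = 12367 × -0.7791 = -9635 J.

Q ≈ -9640 J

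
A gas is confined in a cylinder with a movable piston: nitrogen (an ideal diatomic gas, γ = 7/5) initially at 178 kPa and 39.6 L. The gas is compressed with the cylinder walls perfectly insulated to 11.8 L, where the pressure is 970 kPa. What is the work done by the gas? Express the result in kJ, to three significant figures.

W ≈ -11.0 kJ

Adiabatic: W = (P₁V₁ − P₂V₂)/(γ − 1) with γ = 7/5.
P₁V₁ = 7049 J, P₂V₂ = 11446 J.
W = (7049 − 11446) / 0.4 = -10993 J.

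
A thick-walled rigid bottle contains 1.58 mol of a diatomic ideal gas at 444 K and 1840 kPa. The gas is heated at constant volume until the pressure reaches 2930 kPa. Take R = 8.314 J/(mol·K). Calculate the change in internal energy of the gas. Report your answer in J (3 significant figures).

Constant volume ⇒ W = 0, so Q = ΔU = nCᵥΔT with Cᵥ = 5R/2 = 20.79 J/(mol·K).
At constant V, T₂/T₁ = P₂/P₁ ⇒ ΔT = T₁(P₂/P₁ − 1) = 444·(2930/1840 − 1) = 263 K.
ΔU = (1.58)(20.79)(263) = 8638 J.

ΔU ≈ 8640 J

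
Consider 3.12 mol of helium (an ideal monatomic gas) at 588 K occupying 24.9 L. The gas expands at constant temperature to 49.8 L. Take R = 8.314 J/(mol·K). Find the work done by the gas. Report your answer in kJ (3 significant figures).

W ≈ 10.6 kJ

Isothermal: W = nRT ln(V₂/V₁).
W = (3.12)(8.314)(588) × ln(49.8/24.9)
  = 15253 × 0.6931
W_by_gas = 10572 J.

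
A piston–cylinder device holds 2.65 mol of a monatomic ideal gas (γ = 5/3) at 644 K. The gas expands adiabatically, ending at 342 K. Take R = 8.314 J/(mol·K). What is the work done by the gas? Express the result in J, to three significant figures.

Adiabatic ⇒ Q = 0, so W_by = −ΔU = nCᵥ(T₁ − T₂).
Cᵥ = 3R/2 = 12.47 J/(mol·K).
W = (2.65)(12.47)(644 − 342) = 9981 J.

W ≈ 9980 J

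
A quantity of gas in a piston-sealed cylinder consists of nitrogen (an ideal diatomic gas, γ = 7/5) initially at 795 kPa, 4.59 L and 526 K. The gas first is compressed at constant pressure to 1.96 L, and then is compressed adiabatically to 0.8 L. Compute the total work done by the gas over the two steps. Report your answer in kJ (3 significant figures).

W_total ≈ -3.77 kJ

Step 1 (isobaric): W = PΔV = (795 kPa)(1.96 − 4.59 L) = -2091 J.
After step 1: P = 795 kPa, V = 1.96 L, T = 224.6 K.
Step 2 (adiabatic): W = (P₁V₁ − P₂V₂)/(γ−1) = (1558 − 2230)/0.4 = -1679 J.
W_total = -2091 − 1679 = -3770 J.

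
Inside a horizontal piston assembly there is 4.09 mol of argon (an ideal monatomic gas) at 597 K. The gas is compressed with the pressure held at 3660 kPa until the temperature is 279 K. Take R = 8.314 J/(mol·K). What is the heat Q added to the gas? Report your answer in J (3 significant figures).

Q ≈ -27000 J

Isobaric: W = nRΔT = (4.09)(8.314)(-318) = -10813 J.
ΔU = nCᵥΔT with Cᵥ = 3R/2: ΔU = (4.09)(12.47)(-318) = -16220 J.
Q = ΔU + W = -16220 − 10813 = -27033 J.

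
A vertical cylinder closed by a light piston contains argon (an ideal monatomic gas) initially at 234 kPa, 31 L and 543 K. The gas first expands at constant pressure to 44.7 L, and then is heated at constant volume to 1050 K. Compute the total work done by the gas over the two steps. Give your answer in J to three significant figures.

W_total ≈ 3210 J

Step 1 (isobaric): W = PΔV = (234 kPa)(44.7 − 31 L) = 3206 J.
Step 2 (isochoric): W = 0 (constant volume).
W_total = 3206 + 0 = 3206 J.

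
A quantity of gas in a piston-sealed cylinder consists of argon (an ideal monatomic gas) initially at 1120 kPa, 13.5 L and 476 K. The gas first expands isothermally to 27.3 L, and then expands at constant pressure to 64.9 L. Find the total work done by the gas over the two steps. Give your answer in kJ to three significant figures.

Step 1 (isothermal): W = P₁V₁ ln(V₂/V₁) = (15120) ln(27.3/13.5) = 10647 J.
After step 1: P = 553.8 kPa, V = 27.3 L, T = 476 K.
Step 2 (isobaric): W = PΔV = (553.8 kPa)(64.9 − 27.3 L) = 20825 J.
W_total = 10647 + 20825 = 31472 J.

W_total ≈ 31.5 kJ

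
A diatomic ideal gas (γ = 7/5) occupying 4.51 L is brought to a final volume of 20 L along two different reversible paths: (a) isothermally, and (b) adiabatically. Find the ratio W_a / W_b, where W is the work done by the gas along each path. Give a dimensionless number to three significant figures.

W_a / W_b ≈ 1.33

Path (a) isothermal: W = P₁V₁ ln(V₂/V₁) → W_a/(P₁V₁) = 1.489.
Path (b) adiabatic: W = P₁V₁(1 − (V₁/V₂)^(γ−1))/(γ−1) → W_b/(P₁V₁) = 1.122.
W_a / W_b = 1.489 / 1.122 = 1.327.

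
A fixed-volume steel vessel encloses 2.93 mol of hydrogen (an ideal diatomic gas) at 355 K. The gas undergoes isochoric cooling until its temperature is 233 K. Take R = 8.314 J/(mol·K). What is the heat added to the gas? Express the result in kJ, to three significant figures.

Constant volume ⇒ W = 0, so Q = ΔU = nCᵥΔT with Cᵥ = 5R/2 = 20.79 J/(mol·K).
ΔU = (2.93)(20.79)(233 − 355) = -7430 J.

Q ≈ -7.43 kJ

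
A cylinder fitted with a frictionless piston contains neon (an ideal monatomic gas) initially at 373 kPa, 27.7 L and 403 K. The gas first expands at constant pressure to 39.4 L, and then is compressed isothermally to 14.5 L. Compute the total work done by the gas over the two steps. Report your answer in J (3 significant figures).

W_total ≈ -10300 J

Step 1 (isobaric): W = PΔV = (373 kPa)(39.4 − 27.7 L) = 4364 J.
After step 1: P = 373 kPa, V = 39.4 L, T = 573.2 K.
Step 2 (isothermal): W = P₁V₁ ln(V₂/V₁) = (14696) ln(14.5/39.4) = -14691 J.
W_total = 4364 − 14691 = -10326 J.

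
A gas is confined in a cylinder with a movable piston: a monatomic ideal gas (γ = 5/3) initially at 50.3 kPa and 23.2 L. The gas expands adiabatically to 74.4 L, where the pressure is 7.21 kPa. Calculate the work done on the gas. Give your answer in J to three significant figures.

Adiabatic: W = (P₁V₁ − P₂V₂)/(γ − 1) with γ = 5/3.
P₁V₁ = 1167 J, P₂V₂ = 536.4 J.
W = (1167 − 536.4) / 0.6667 = 945.8 J.
Work on gas = −W_by = -945.8 J.

W ≈ -946 J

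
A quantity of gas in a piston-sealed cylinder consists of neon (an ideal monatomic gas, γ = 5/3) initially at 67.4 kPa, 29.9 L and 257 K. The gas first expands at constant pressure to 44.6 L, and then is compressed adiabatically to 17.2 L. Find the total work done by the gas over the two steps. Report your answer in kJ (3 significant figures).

W_total ≈ -3.01 kJ

Step 1 (isobaric): W = PΔV = (67.4 kPa)(44.6 − 29.9 L) = 990.8 J.
After step 1: P = 67.4 kPa, V = 44.6 L, T = 383.4 K.
Step 2 (adiabatic): W = (P₁V₁ − P₂V₂)/(γ−1) = (3006 − 5674)/0.667 = -4001 J.
W_total = 990.8 − 4001 = -3011 J.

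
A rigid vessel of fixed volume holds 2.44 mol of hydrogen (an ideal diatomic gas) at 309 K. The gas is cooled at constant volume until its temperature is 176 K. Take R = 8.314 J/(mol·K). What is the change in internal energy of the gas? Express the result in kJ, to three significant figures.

Constant volume ⇒ W = 0, so Q = ΔU = nCᵥΔT with Cᵥ = 5R/2 = 20.79 J/(mol·K).
ΔU = (2.44)(20.79)(176 − 309) = -6745 J.

ΔU ≈ -6.75 kJ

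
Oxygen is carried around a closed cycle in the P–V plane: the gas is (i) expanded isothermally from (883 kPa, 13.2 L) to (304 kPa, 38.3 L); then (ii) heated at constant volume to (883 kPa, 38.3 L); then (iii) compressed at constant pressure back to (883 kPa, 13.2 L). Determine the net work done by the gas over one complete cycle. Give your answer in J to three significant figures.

Leg (i): W = PᵢVᵢ ln(V_f/Vᵢ) = (11656) ln(38.3/13.2) = 12416 J.
Leg (ii): W = 0.
Leg (iii): W = PΔV = (883)(13.2 − 38.3) = -22163 J.
W_net = 12416 − 22163 = -9747 J.

W_net ≈ -9750 J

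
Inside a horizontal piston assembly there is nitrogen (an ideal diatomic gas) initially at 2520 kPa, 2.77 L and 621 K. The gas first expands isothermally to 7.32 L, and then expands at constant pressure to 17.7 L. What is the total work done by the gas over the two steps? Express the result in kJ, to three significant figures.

W_total ≈ 16.7 kJ

Step 1 (isothermal): W = P₁V₁ ln(V₂/V₁) = (6980) ln(7.32/2.77) = 6783 J.
After step 1: P = 953.6 kPa, V = 7.32 L, T = 621 K.
Step 2 (isobaric): W = PΔV = (953.6 kPa)(17.7 − 7.32 L) = 9898 J.
W_total = 6783 + 9898 = 16682 J.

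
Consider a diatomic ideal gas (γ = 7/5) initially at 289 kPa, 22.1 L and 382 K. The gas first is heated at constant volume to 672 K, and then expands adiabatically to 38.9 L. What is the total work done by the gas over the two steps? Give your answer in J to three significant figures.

W_total ≈ 5690 J

Step 1 (isochoric): W = 0 (constant volume).
After step 1: P = 508.4 kPa (V unchanged).
Step 2 (adiabatic): W = (P₁V₁ − P₂V₂)/(γ−1) = (11236 − 8961)/0.4 = 5686 J.
W_total = 0 + 5686 = 5686 J.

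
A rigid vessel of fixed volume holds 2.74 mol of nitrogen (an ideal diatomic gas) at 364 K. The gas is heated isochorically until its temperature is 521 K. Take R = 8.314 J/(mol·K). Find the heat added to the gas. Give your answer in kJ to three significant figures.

Q ≈ 8.94 kJ

Constant volume ⇒ W = 0, so Q = ΔU = nCᵥΔT with Cᵥ = 5R/2 = 20.79 J/(mol·K).
ΔU = (2.74)(20.79)(521 − 364) = 8941 J.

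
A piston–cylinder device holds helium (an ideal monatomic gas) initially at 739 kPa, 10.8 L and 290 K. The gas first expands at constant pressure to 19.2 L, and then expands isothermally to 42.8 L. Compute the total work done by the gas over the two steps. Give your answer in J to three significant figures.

Step 1 (isobaric): W = PΔV = (739 kPa)(19.2 − 10.8 L) = 6208 J.
After step 1: P = 739 kPa, V = 19.2 L, T = 515.6 K.
Step 2 (isothermal): W = P₁V₁ ln(V₂/V₁) = (14189) ln(42.8/19.2) = 11374 J.
W_total = 6208 + 11374 = 17582 J.

W_total ≈ 17600 J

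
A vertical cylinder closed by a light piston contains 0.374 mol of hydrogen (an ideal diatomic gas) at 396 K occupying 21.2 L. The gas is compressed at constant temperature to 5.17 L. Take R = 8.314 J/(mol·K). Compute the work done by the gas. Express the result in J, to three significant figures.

Isothermal: W = nRT ln(V₂/V₁).
W = (0.374)(8.314)(396) × ln(5.17/21.2)
  = 1231 × -1.411
W_by_gas = -1738 J.

W ≈ -1740 J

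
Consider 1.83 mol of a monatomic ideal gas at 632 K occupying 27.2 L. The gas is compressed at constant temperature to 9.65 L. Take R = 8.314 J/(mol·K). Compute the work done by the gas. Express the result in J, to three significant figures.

Isothermal: W = nRT ln(V₂/V₁).
W = (1.83)(8.314)(632) × ln(9.65/27.2)
  = 9616 × -1.036
W_by_gas = -9964 J.

W ≈ -9960 J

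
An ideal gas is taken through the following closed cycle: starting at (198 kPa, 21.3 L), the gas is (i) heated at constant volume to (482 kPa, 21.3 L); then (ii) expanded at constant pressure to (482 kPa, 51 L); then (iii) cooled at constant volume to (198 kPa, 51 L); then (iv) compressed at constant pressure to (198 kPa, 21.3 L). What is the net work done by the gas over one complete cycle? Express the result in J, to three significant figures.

Constant-volume legs do no work.
W(ii) = (482)(51 − 21.3) = 14315 J; W(iv) = (198)(21.3 − 51) = -5881 J.
W_net = 14315 − 5881 = 8435 J (the clockwise enclosed area).

W_net ≈ 8430 J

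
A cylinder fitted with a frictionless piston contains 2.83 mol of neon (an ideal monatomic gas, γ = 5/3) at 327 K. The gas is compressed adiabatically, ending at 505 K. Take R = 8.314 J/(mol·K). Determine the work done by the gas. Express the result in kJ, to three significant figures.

W ≈ -6.28 kJ

Adiabatic ⇒ Q = 0, so W_by = −ΔU = nCᵥ(T₁ − T₂).
Cᵥ = 3R/2 = 12.47 J/(mol·K).
W = (2.83)(12.47)(327 − 505) = -6282 J.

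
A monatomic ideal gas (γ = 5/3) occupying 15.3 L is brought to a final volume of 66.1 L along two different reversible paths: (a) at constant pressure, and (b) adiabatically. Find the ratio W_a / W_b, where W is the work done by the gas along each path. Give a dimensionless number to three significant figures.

W_a / W_b ≈ 3.55

Path (a) isobaric: W = P₁(V₂ − V₁) → W_a/(P₁V₁) = 3.32.
Path (b) adiabatic: W = P₁V₁(1 − (V₁/V₂)^(γ−1))/(γ−1) → W_b/(P₁V₁) = 0.9345.
W_a / W_b = 3.32 / 0.9345 = 3.553.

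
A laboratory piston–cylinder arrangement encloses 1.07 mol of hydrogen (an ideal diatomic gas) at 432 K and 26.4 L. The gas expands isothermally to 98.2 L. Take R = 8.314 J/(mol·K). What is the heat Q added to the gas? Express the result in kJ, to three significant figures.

Isothermal ⇒ ΔU = 0, so Q = W = nRT ln(V₂/V₁).
Q = (1.07)(8.314)(432) ln(98.2/26.4) = 3843 × 1.314 = 5048 J.

Q ≈ 5.05 kJ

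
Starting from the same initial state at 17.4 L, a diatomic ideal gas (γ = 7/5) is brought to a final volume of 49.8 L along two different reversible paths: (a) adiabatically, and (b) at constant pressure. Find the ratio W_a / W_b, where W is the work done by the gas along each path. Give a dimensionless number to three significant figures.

Path (a) adiabatic: W = P₁V₁(1 − (V₁/V₂)^(γ−1))/(γ−1) → W_a/(P₁V₁) = 0.8584.
Path (b) isobaric: W = P₁(V₂ − V₁) → W_b/(P₁V₁) = 1.862.
W_a / W_b = 0.8584 / 1.862 = 0.461.

W_a / W_b ≈ 0.461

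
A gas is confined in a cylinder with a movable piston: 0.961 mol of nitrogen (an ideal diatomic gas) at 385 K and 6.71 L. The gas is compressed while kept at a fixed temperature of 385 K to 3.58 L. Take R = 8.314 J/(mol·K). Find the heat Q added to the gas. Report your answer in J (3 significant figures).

Q ≈ -1930 J

Isothermal ⇒ ΔU = 0, so Q = W = nRT ln(V₂/V₁).
Q = (0.961)(8.314)(385) ln(3.58/6.71) = 3076 × -0.6282 = -1932 J.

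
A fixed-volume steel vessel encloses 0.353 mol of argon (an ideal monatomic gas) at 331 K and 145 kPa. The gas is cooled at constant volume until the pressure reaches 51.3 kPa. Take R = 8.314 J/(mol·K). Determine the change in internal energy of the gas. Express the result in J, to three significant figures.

Constant volume ⇒ W = 0, so Q = ΔU = nCᵥΔT with Cᵥ = 3R/2 = 12.47 J/(mol·K).
At constant V, T₂/T₁ = P₂/P₁ ⇒ ΔT = T₁(P₂/P₁ − 1) = 331·(51.3/145 − 1) = -213.9 K.
ΔU = (0.353)(12.47)(-213.9) = -941.6 J.

ΔU ≈ -942 J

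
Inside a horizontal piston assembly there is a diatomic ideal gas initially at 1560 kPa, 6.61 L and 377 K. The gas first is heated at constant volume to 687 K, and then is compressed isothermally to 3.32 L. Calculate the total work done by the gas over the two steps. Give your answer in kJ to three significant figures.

Step 1 (isochoric): W = 0 (constant volume).
After step 1: P = 2843 kPa (V unchanged).
Step 2 (isothermal): W = P₁V₁ ln(V₂/V₁) = (18791) ln(3.32/6.61) = -12940 J.
W_total = 0 − 12940 = -12940 J.

W_total ≈ -12.9 kJ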